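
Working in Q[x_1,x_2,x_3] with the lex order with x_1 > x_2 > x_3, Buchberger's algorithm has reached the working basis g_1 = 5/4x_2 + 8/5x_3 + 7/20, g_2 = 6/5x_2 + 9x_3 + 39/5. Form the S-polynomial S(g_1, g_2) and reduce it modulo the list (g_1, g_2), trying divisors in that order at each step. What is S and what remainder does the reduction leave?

S(g_1, g_2) = -311/50x_3 - 311/50; remainder on division = -311/50x_3 - 311/50.

lcm(LM(g_1), LM(g_2)) = x_2.
S = (lcm/LT(g_1))·g_1 − (lcm/LT(g_2))·g_2 = -311/50x_3 - 311/50.
Reduce S modulo (g_1, g_2) in that order:
  leading term x_3: no divisor's leading term divides it; move -311/50x_3 to the remainder.
  leading term 1: no divisor's leading term divides it; move -311/50 to the remainder.
The remainder -311/50x_3 - 311/50 is nonzero, so it would be added as the next basis element.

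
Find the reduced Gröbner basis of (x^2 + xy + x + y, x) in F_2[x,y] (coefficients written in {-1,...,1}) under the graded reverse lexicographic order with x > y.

f_1 = x^2 + xy + x + y, LT = x^2.
f_2 = x, LT = x.

S(f_1,f_2): lcm = x^2. S = xy + x + y.
  leading term xy: subtract (y)·f_2 from xy + x + y → x + y
  leading term x: subtract (1)·f_2 from x + y → y
  leading term y: no divisor's leading term divides it; move y to the remainder.
  remainder y ≠ 0; add g_3 = y to the basis.

The other S-polynomials (S(f_1,g_3), S(f_2,g_3)) all reduce to 0 modulo the current basis, so we have a Gröbner basis.
Inter-reduce: drop elements whose leading term is divisible by another's, tail-reduce, and make monic.

G = {x, y}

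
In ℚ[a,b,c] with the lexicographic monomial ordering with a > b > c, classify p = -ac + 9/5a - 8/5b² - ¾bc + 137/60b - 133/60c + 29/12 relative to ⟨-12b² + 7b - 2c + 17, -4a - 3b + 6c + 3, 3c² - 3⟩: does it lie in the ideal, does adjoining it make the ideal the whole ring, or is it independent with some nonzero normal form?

First compute the reduced Gröbner basis of I by Buchberger's algorithm.
f_1 = -12b² + 7b - 2c + 17, LT = b².
f_2 = -4a - 3b + 6c + 3, LT = a.
f_3 = 3c² - 3, LT = c².

The S-polynomials (S(f_1,f_2), S(f_1,f_3), S(f_2,f_3)) all reduce to 0 modulo the current basis, so we have a Gröbner basis.
Inter-reduce: drop elements whose leading term is divisible by another's, tail-reduce, and make monic.
Reduced Gröbner basis: {a + ¾b - 3/2c - ¾, b² - 7/12b + ⅙c - 17/12, c² - 1}.
Label its elements g_1 = a + ¾b - 3/2c - ¾, g_2 = b² - 7/12b + ⅙c - 17/12, g_3 = c² - 1.

Reduce p = -ac + 9/5a - 8/5b² - ¾bc + 137/60b - 133/60c + 29/12 modulo G:
  leading term ac: subtract (-c)·g_1 from -ac + 9/5a - 8/5b² - ¾bc + 137/60b - 133/60c + 29/12 → 9/5a - 8/5b² + 137/60b - 3/2c² - 89/30c + 29/12
  leading term a: subtract (9/5)·g_1 from 9/5a - 8/5b² + 137/60b - 3/2c² - 89/30c + 29/12 → -8/5b² + 14/15b - 3/2c² - 4/15c + 113/30
  leading term b²: subtract (-8/5)·g_2 from -8/5b² + 14/15b - 3/2c² - 4/15c + 113/30 → -3/2c² + 3/2
  leading term c²: subtract (-3/2)·g_3 from -3/2c² + 3/2 → 0
  normal form = 0.
Since the normal form is 0, p ∈ I.

The remainder on division by a Gröbner basis is unique — it is the normal form.

-ac + 9/5a - 8/5b² - ¾bc + 137/60b - 133/60c + 29/12 lies in I (it reduces to 0).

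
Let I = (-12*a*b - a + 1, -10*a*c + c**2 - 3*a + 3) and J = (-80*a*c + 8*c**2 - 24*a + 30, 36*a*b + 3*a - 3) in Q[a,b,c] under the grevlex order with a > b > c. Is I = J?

No, the ideals differ.

Since reduced Gröbner bases are canonical representatives of ideals under a given ordering, it suffices to compute and compare them.
Buchberger on the first generating set:
f_1 = -12*a*b - a + 1, LT = a*b.
f_2 = -10*a*c + c**2 - 3*a + 3, LT = a*c.

S(f_1,f_2): lcm = a*b*c. S = 1/10*b*c**2 - 3/10*a*b + 1/12*a*c + 3/10*b - 1/12*c.
  leading term b*c**2: no divisor's leading term divides it; move 1/10*b*c**2 to the remainder.
  leading term a*b: subtract (1/40)·f_1 from -3/10*a*b + 1/12*a*c + 3/10*b - 1/12*c → 1/12*a*c + 1/40*a + 3/10*b - 1/12*c - 1/40
  leading term a*c: subtract (-1/120)·f_2 from 1/12*a*c + 1/40*a + 3/10*b - 1/12*c - 1/40 → 1/120*c**2 + 3/10*b - 1/12*c
  leading term c**2: no divisor's leading term divides it; move 1/120*c**2 to the remainder.
  leading term b: no divisor's leading term divides it; move 3/10*b to the remainder.
  leading term c: no divisor's leading term divides it; move -1/12*c to the remainder.
  remainder 1/10*b*c**2 + 1/120*c**2 + 3/10*b - 1/12*c ≠ 0; add g_3 = 1/10*b*c**2 + 1/120*c**2 + 3/10*b - 1/12*c to the basis.

S(f_1,g_3): lcm = a*b*c**2. S = -3*a*b + 5/6*a*c - 1/12*c**2.
  leading term a*b: subtract (1/4)·f_1 from -3*a*b + 5/6*a*c - 1/12*c**2 → 5/6*a*c - 1/12*c**2 + 1/4*a - 1/4
  leading term a*c: subtract (-1/12)·f_2 from 5/6*a*c - 1/12*c**2 + 1/4*a - 1/4 → 0
  remainder 0.

S(f_2,g_3): lcm = a*b*c**2. S = -1/10*b*c**3 + 3/10*a*b*c - 1/12*a*c**2 - 3*a*b + 5/6*a*c - 3/10*b*c.
  leading term b*c**3: subtract (-c)·g_3 from -1/10*b*c**3 + 3/10*a*b*c - 1/12*a*c**2 - 3*a*b + 5/6*a*c - 3/10*b*c → 3/10*a*b*c - 1/12*a*c**2 + 1/120*c**3 - 3*a*b + 5/6*a*c - 1/12*c**2
  leading term a*b*c: subtract (-1/40*c)·f_1 from 3/10*a*b*c - 1/12*a*c**2 + 1/120*c**3 - 3*a*b + 5/6*a*c - 1/12*c**2 → -1/12*a*c**2 + 1/120*c**3 - 3*a*b + 97/120*a*c - 1/12*c**2 + 1/40*c
  leading term a*c**2: subtract (1/120*c)·f_2 from -1/12*a*c**2 + 1/120*c**3 - 3*a*b + 97/120*a*c - 1/12*c**2 + 1/40*c → -3*a*b + 5/6*a*c - 1/12*c**2
  leading term a*b: subtract (1/4)·f_1 from -3*a*b + 5/6*a*c - 1/12*c**2 → 5/6*a*c - 1/12*c**2 + 1/4*a - 1/4
  leading term a*c: subtract (-1/12)·f_2 from 5/6*a*c - 1/12*c**2 + 1/4*a - 1/4 → 0
  remainder 0.

Every S-polynomial of the final basis reduces to 0, so we have a Gröbner basis.
Inter-reduce: drop elements whose leading term is divisible by another's, tail-reduce, and make monic.
Reduced Gröbner basis: {b*c**2 + 1/12*c**2 + 3*b - 5/6*c, a*b + 1/12*a - 1/12, a*c - 1/10*c**2 + 3/10*a - 3/10}.

Buchberger on the second generating set:
h_1 = -80*a*c + 8*c**2 - 24*a + 30, LT = a*c.
h_2 = 36*a*b + 3*a - 3, LT = a*b.

S(h_1,h_2): lcm = a*b*c. S = -1/10*b*c**2 + 3/10*a*b - 1/12*a*c - 3/8*b + 1/12*c.
  leading term b*c**2: no divisor's leading term divides it; move -1/10*b*c**2 to the remainder.
  leading term a*b: subtract (1/120)·h_2 from 3/10*a*b - 1/12*a*c - 3/8*b + 1/12*c → -1/12*a*c - 1/40*a - 3/8*b + 1/12*c + 1/40
  leading term a*c: subtract (1/960)·h_1 from -1/12*a*c - 1/40*a - 3/8*b + 1/12*c + 1/40 → -1/120*c**2 - 3/8*b + 1/12*c - 1/160
  leading term c**2: no divisor's leading term divides it; move -1/120*c**2 to the remainder.
  leading term b: no divisor's leading term divides it; move -3/8*b to the remainder.
  leading term c: no divisor's leading term divides it; move 1/12*c to the remainder.
  leading term 1: no divisor's leading term divides it; move -1/160 to the remainder.
  remainder -1/10*b*c**2 - 1/120*c**2 - 3/8*b + 1/12*c - 1/160 ≠ 0; add k_3 = -1/10*b*c**2 - 1/120*c**2 - 3/8*b + 1/12*c - 1/160 to the basis.

S(h_1,k_3): lcm = a*b*c**2. S = -1/10*b*c**3 + 3/10*a*b*c - 1/12*a*c**2 - 15/4*a*b + 5/6*a*c - 3/8*b*c - 1/16*a.
  leading term b*c**3: subtract (c)·k_3 from -1/10*b*c**3 + 3/10*a*b*c - 1/12*a*c**2 - 15/4*a*b + 5/6*a*c - 3/8*b*c - 1/16*a → 3/10*a*b*c - 1/12*a*c**2 + 1/120*c**3 - 15/4*a*b + 5/6*a*c - 1/12*c**2 - 1/16*a + 1/160*c
  leading term a*b*c: subtract (-3/800*b)·h_1 from 3/10*a*b*c - 1/12*a*c**2 + 1/120*c**3 - 15/4*a*b + 5/6*a*c - 1/12*c**2 - 1/16*a + 1/160*c → -1/12*a*c**2 + 3/100*b*c**2 + 1/120*c**3 - 96/25*a*b + 5/6*a*c - 1/12*c**2 - 1/16*a + 9/80*b + 1/160*c
  leading term a*c**2: subtract (1/960*c)·h_1 from -1/12*a*c**2 + 3/100*b*c**2 + 1/120*c**3 - 96/25*a*b + 5/6*a*c - 1/12*c**2 - 1/16*a + 9/80*b + 1/160*c → 3/100*b*c**2 - 96/25*a*b + 103/120*a*c - 1/12*c**2 - 1/16*a + 9/80*b - 1/40*c
  leading term b*c**2: subtract (-3/10)·k_3 from 3/100*b*c**2 - 96/25*a*b + 103/120*a*c - 1/12*c**2 - 1/16*a + 9/80*b - 1/40*c → -96/25*a*b + 103/120*a*c - 103/1200*c**2 - 1/16*a - 3/1600
  leading term a*b: subtract (-8/75)·h_2 from -96/25*a*b + 103/120*a*c - 103/1200*c**2 - 1/16*a - 3/1600 → 103/120*a*c - 103/1200*c**2 + 103/400*a - 103/320
  leading term a*c: subtract (-103/9600)·h_1 from 103/120*a*c - 103/1200*c**2 + 103/400*a - 103/320 → 0
  remainder 0.

S(h_2,k_3): lcm = a*b*c**2. S = -15/4*a*b + 5/6*a*c - 1/12*c**2 - 1/16*a.
  leading term a*b: subtract (-5/48)·h_2 from -15/4*a*b + 5/6*a*c - 1/12*c**2 - 1/16*a → 5/6*a*c - 1/12*c**2 + 1/4*a - 5/16
  leading term a*c: subtract (-1/96)·h_1 from 5/6*a*c - 1/12*c**2 + 1/4*a - 5/16 → 0
  remainder 0.

Every S-polynomial of the final basis reduces to 0, so we have a Gröbner basis.
Inter-reduce: drop elements whose leading term is divisible by another's, tail-reduce, and make monic.
Reduced Gröbner basis: {b*c**2 + 1/12*c**2 + 15/4*b - 5/6*c + 1/16, a*b + 1/12*a - 1/12, a*c - 1/10*c**2 + 3/10*a - 3/8}.

Since the reduced bases disagree, the two ideals are not the same.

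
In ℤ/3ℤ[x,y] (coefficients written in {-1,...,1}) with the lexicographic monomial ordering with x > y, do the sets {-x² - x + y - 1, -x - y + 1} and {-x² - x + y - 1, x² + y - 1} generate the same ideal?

For a fixed monomial order, each ideal has a unique reduced Gröbner basis; comparing bases decides equality.
Buchberger on the first generating set:
f_1 = -x² - x + y - 1, LT = x².
f_2 = -x - y + 1, LT = x.

S(f_1,f_2): lcm = x². S = -xy - x - y + 1.
  reduce S modulo (f_1, f_2):
  remainder y² - y ≠ 0; add g_3 = y² - y to the basis.

The other S-polynomials (S(f_1,g_3), S(f_2,g_3)) all reduce to 0 modulo the current basis, so we have a Gröbner basis.
Inter-reduce: drop elements whose leading term is divisible by another's, tail-reduce, and make monic.
Reduced Gröbner basis: {x + y - 1, y² - y}.

Buchberger on the second generating set:
h_1 = -x² - x + y - 1, LT = x².
h_2 = x² + y - 1, LT = x².

S(h_1,h_2): lcm = x². S = x + y - 1.
  reduce S modulo (h_1, h_2):
  remainder x + y - 1 ≠ 0; add k_3 = x + y - 1 to the basis.

S(h_1,k_3): lcm = x². S = -xy - x - y + 1.
  reduce S modulo (h_1, h_2, k_3):
  remainder y² - y ≠ 0; add k_4 = y² - y to the basis.

The other S-polynomials (S(h_2,k_3), S(h_1,k_4), S(h_2,k_4), S(k_3,k_4)) all reduce to 0 modulo the current basis, so we have a Gröbner basis.
Inter-reduce: drop elements whose leading term is divisible by another's, tail-reduce, and make monic.
Reduced Gröbner basis: {x + y - 1, y² - y}.

These coincide, so the ideals are equal.

Yes, the ideals are equal.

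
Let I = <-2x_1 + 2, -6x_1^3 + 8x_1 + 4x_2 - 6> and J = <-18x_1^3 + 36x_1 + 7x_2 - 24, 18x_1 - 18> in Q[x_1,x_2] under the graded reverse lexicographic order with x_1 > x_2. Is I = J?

No, the ideals differ.

Since reduced Gröbner bases are canonical representatives of ideals under a given ordering, it suffices to compute and compare them.
Buchberger on the first generating set:
f_1 = -2x_1 + 2, LT = x_1.
f_2 = -6x_1^3 + 8x_1 + 4x_2 - 6, LT = x_1^3.

S(f_1,f_2): lcm = x_1^3. S = -x_1^2 + 4/3x_1 + 2/3x_2 - 1.
  leading term x_1^2: subtract (1/2x_1)·f_1 from -x_1^2 + 4/3x_1 + 2/3x_2 - 1 → 1/3x_1 + 2/3x_2 - 1
  leading term x_1: subtract (-1/6)·f_1 from 1/3x_1 + 2/3x_2 - 1 → 2/3x_2 - 2/3
  leading term x_2: no divisor's leading term divides it; move 2/3x_2 to the remainder.
  leading term 1: no divisor's leading term divides it; move -2/3 to the remainder.
  remainder 2/3x_2 - 2/3 ≠ 0; add g_3 = 2/3x_2 - 2/3 to the basis.

S(f_1,g_3): leading monomials are coprime, so the S-polynomial reduces to 0 (Buchberger's first criterion).
S(f_2,g_3): leading monomials are coprime, so the S-polynomial reduces to 0 (Buchberger's first criterion).
Every S-polynomial of the final basis reduces to 0, so we have a Gröbner basis.
Inter-reduce: drop elements whose leading term is divisible by another's, tail-reduce, and make monic.
Reduced Gröbner basis: {x_1 - 1, x_2 - 1}.

Buchberger on the second generating set:
h_1 = -18x_1^3 + 36x_1 + 7x_2 - 24, LT = x_1^3.
h_2 = 18x_1 - 18, LT = x_1.

S(h_1,h_2): lcm = x_1^3. S = x_1^2 - 2x_1 - 7/18x_2 + 4/3.
  leading term x_1^2: subtract (1/18x_1)·h_2 from x_1^2 - 2x_1 - 7/18x_2 + 4/3 → -x_1 - 7/18x_2 + 4/3
  leading term x_1: subtract (-1/18)·h_2 from -x_1 - 7/18x_2 + 4/3 → -7/18x_2 + 1/3
  leading term x_2: no divisor's leading term divides it; move -7/18x_2 to the remainder.
  leading term 1: no divisor's leading term divides it; move 1/3 to the remainder.
  remainder -7/18x_2 + 1/3 ≠ 0; add k_3 = -7/18x_2 + 1/3 to the basis.

S(h_1,k_3): leading monomials are coprime, so the S-polynomial reduces to 0 (Buchberger's first criterion).
S(h_2,k_3): leading monomials are coprime, so the S-polynomial reduces to 0 (Buchberger's first criterion).
Every S-polynomial of the final basis reduces to 0, so we have a Gröbner basis.
Inter-reduce: drop elements whose leading term is divisible by another's, tail-reduce, and make monic.
Reduced Gröbner basis: {x_1 - 1, x_2 - 6/7}.

The bases are distinct; the ideals are different.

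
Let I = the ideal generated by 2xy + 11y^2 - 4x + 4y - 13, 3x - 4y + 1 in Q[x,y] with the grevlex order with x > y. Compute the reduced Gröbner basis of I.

G = {y^2 - 6/41y - 35/41, x - 4/3y + 1/3}

f_1 = 2xy + 11y^2 - 4x + 4y - 13, LT = xy.
f_2 = 3x - 4y + 1, LT = x.

S(f_1,f_2): lcm = xy. S = 41/6y^2 - 2x + 5/3y - 13/2.
  leading term y^2: no divisor's leading term divides it; move 41/6y^2 to the remainder.
  leading term x: subtract (-2/3)·f_2 from -2x + 5/3y - 13/2 → -y - 35/6
  leading term y: no divisor's leading term divides it; move -y to the remainder.
  leading term 1: no divisor's leading term divides it; move -35/6 to the remainder.
  remainder 41/6y^2 - y - 35/6 ≠ 0; add g_3 = 41/6y^2 - y - 35/6 to the basis.

The other S-polynomials (S(f_1,g_3), S(f_2,g_3)) all reduce to 0 modulo the current basis, so we have a Gröbner basis.
Inter-reduce: drop elements whose leading term is divisible by another's, tail-reduce, and make monic.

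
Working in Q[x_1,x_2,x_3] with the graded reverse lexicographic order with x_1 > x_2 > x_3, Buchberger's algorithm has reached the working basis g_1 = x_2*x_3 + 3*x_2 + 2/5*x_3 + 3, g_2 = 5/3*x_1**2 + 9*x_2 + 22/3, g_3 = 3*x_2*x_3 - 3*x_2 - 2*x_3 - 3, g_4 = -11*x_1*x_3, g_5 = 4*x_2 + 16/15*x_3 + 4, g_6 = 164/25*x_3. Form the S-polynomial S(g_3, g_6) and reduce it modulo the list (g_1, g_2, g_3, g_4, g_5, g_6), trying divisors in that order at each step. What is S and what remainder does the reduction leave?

S(g_3, g_6) = -x_2 - 2/3*x_3 - 1; remainder on division = 0.

lcm(LM(g_3), LM(g_6)) = x_2*x_3.
S = (lcm/LT(g_3))·g_3 − (lcm/LT(g_6))·g_6 = -x_2 - 2/3*x_3 - 1.
Reduce S modulo (g_1, g_2, g_3, g_4, g_5, g_6) in that order:
  leading term x_2: subtract (-1/4)·g_5 from -x_2 - 2/3*x_3 - 1 → -2/5*x_3
  leading term x_3: subtract (-5/82)·g_6 from -2/5*x_3 → 0
The remainder is 0, so this S-polynomial contributes no new basis element.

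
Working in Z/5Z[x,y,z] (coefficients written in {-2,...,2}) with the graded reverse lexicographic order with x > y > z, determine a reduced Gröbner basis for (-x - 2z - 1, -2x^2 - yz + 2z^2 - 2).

f_1 = -x - 2z - 1, LT = x.
f_2 = -2x^2 - yz + 2z^2 - 2, LT = x^2.

S(f_1,f_2): lcm = x^2. S = 2xz + 2yz + z^2 + x - 1.
  leading term xz: subtract (-2z)·f_1 from 2xz + 2yz + z^2 + x - 1 → 2yz + 2z^2 + x - 2z - 1
  leading term yz: no divisor's leading term divides it; move 2yz to the remainder.
  leading term z^2: no divisor's leading term divides it; move 2z^2 to the remainder.
  leading term x: subtract (-1)·f_1 from x - 2z - 1 → z - 2
  leading term z: no divisor's leading term divides it; move z to the remainder.
  leading term 1: no divisor's leading term divides it; move -2 to the remainder.
  remainder 2yz + 2z^2 + z - 2 ≠ 0; add g_3 = 2yz + 2z^2 + z - 2 to the basis.

The other S-polynomials (S(f_1,g_3), S(f_2,g_3)) all reduce to 0 modulo the current basis, so we have a Gröbner basis.
Inter-reduce: drop elements whose leading term is divisible by another's, tail-reduce, and make monic.

G = {yz + z^2 - 2z - 1, x + 2z + 1}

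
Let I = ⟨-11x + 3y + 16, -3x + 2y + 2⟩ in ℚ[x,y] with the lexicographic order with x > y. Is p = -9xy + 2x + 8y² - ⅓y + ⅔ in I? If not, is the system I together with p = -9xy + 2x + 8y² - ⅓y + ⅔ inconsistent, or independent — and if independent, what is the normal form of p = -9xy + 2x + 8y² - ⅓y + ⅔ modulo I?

First compute the reduced Gröbner basis of I by Buchberger's algorithm.
f_1 = -11x + 3y + 16, LT = x.
f_2 = -3x + 2y + 2, LT = x.

S(f_1,f_2): lcm = x. S = 13/33y - 26/33.
  leading term y: no divisor's leading term divides it; move 13/33y to the remainder.
  leading term 1: no divisor's leading term divides it; move -26/33 to the remainder.
  remainder 13/33y - 26/33 ≠ 0; add h_3 = 13/33y - 26/33 to the basis.

The other S-polynomials (S(f_1,h_3), S(f_2,h_3)) all reduce to 0 modulo the current basis, so we have a Gröbner basis.
Inter-reduce: drop elements whose leading term is divisible by another's, tail-reduce, and make monic.
Reduced Gröbner basis: {x - 2, y - 2}.
Label its elements g_1 = x - 2, g_2 = y - 2.

Reduce p = -9xy + 2x + 8y² - ⅓y + ⅔ modulo G:
  leading term xy: subtract (-9y)·g_1 from -9xy + 2x + 8y² - ⅓y + ⅔ → 2x + 8y² - 55/3y + ⅔
  leading term x: subtract (2)·g_1 from 2x + 8y² - 55/3y + ⅔ → 8y² - 55/3y + 14/3
  leading term y²: subtract (8y)·g_2 from 8y² - 55/3y + 14/3 → -7/3y + 14/3
  leading term y: subtract (-7/3)·g_2 from -7/3y + 14/3 → 0
  normal form = 0.
Since the normal form is 0, p ∈ I.

-9xy + 2x + 8y² - ⅓y + ⅔ lies in I (it reduces to 0).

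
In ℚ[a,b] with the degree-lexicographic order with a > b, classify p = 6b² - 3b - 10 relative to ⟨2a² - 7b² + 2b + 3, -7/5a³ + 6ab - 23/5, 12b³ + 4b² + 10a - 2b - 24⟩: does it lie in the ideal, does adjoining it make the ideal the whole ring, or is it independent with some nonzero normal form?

Adjoining 6b² - 3b - 10 makes the ideal the whole ring: the system is inconsistent.

First compute the reduced Gröbner basis of I by Buchberger's algorithm.
f_1 = 2a² - 7b² + 2b + 3, LT = a².
f_2 = -7/5a³ + 6ab - 23/5, LT = a³.
f_3 = 12b³ + 4b² + 10a - 2b - 24, LT = b³.

S(f_1,f_2): lcm = a³. S = -7/2ab² + 37/7ab + 3/2a - 23/7.
  reduce S modulo (f_1, f_2, f_3):
  remainder -7/2ab² + 37/7ab + 3/2a - 23/7 ≠ 0; add h_4 = -7/2ab² + 37/7ab + 3/2a - 23/7 to the basis.

S(f_1,h_4): lcm = a²b². S = -7/2b⁴ + 74/49a²b + b³ + 3/7a² + 3/2b² - 46/49a.
  reduce S modulo (f_1, f_2, f_3, h_4):
  remainder 35/12ab - 2783/1764b² - 12611/1764a - 14909/1764b + 599/42 ≠ 0; add h_5 = 35/12ab - 2783/1764b² - 12611/1764a - 14909/1764b + 599/42 to the basis.

S(f_2,h_4): lcm = a³b². S = 74/49a³b - 30/7ab³ + 3/7a³ - 46/49a² + 23/7b².
  reduce S modulo (f_1, f_2, f_3, h_4, h_5):
  remainder -75177969/16470860b² - 154568647/24706290a - 29048618/4117715b + 126179231/7058940 ≠ 0; add h_6 = -75177969/16470860b² - 154568647/24706290a - 29048618/4117715b + 126179231/7058940 to the basis.

S(f_1,h_5): lcm = a²b. S = 2783/5145ab² - 7/2b³ + 12611/5145a² + 14909/5145ab + b² - 1198/245a + 3/2b.
  reduce S modulo (f_1, f_2, f_3, h_4, h_5, h_6):
  remainder -4423055071/437092740a - 1527508669/145697580b + 4502790539/218546370 ≠ 0; add h_7 = -4423055071/437092740a - 1527508669/145697580b + 4502790539/218546370 to the basis.

S(f_2,h_5): lcm = a³b. S = 2783/5145a²b² + 12611/5145a³ + 14909/5145a²b - 30/7ab² - 1198/245a² + 23/7b.
  reduce S modulo (f_1, f_2, f_3, h_4, h_5, h_6, h_7):
  remainder 257985502337339018/11507263340742505b - 257985502337339018/11507263340742505 ≠ 0; add h_8 = 257985502337339018/11507263340742505b - 257985502337339018/11507263340742505 to the basis.

The other S-polynomials (S(f_1,f_3), S(f_2,f_3), S(f_3,h_4), S(f_3,h_5), S(h_4,h_5), S(f_1,h_6), S(f_2,h_6), S(f_3,h_6), S(h_4,h_6), S(h_5,h_6), S(f_1,h_7), S(f_2,h_7), S(f_3,h_7), S(h_4,h_7), S(h_5,h_7), S(h_6,h_7), S(f_1,h_8), S(f_2,h_8), S(f_3,h_8), S(h_4,h_8), S(h_5,h_8), S(h_6,h_8), S(h_7,h_8)) all reduce to 0 modulo the current basis, so we have a Gröbner basis.
Inter-reduce: drop elements whose leading term is divisible by another's, tail-reduce, and make monic.
Reduced Gröbner basis: {a - 1, b - 1}.
Label its elements g_1 = a - 1, g_2 = b - 1.

Reduce p = 6b² - 3b - 10 modulo G:
  leading term b²: subtract (6b)·g_2 from 6b² - 3b - 10 → 3b - 10
  leading term b: subtract (3)·g_2 from 3b - 10 → -7
  leading term 1: no divisor's leading term divides it; move -7 to the remainder.
  normal form = -7.
The normal form is nonzero, so p ∉ I. Since p minus its normal form lies in I, I + (p) = I + (r) where r = -7; decide whether this ideal is the whole ring.
Here r = -7 is a nonzero constant, hence a unit: 1 ∈ I + (p), the Gröbner basis of I + (p) is {1}, and the enlarged system has no common solution — adjoining p is inconsistent.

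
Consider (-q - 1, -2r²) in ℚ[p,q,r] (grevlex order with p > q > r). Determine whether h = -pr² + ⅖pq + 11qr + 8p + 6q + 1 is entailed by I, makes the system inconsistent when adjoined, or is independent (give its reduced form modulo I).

-pr² + ⅖pq + 11qr + 8p + 6q + 1 is independent of I; its normal form modulo I is 38/5p - 11r - 5.

First compute the reduced Gröbner basis of I by Buchberger's algorithm.
f_1 = -q - 1, LT = q.
f_2 = -2r², LT = r².

The S-polynomials (S(f_1,f_2)) all reduce to 0 modulo the current basis, so we have a Gröbner basis.
Inter-reduce: drop elements whose leading term is divisible by another's, tail-reduce, and make monic.
Reduced Gröbner basis: {r², q + 1}.
Label its elements g_1 = r², g_2 = q + 1.

Reduce h = -pr² + ⅖pq + 11qr + 8p + 6q + 1 modulo G:
  leading term pr²: subtract (-p)·g_1 from -pr² + ⅖pq + 11qr + 8p + 6q + 1 → ⅖pq + 11qr + 8p + 6q + 1
  leading term pq: subtract (⅖p)·g_2 from ⅖pq + 11qr + 8p + 6q + 1 → 11qr + 38/5p + 6q + 1
  leading term qr: subtract (11r)·g_2 from 11qr + 38/5p + 6q + 1 → 38/5p + 6q - 11r + 1
  leading term p: no divisor's leading term divides it; move 38/5p to the remainder.
  leading term q: subtract (6)·g_2 from 6q - 11r + 1 → -11r - 5
  leading term r: no divisor's leading term divides it; move -11r to the remainder.
  leading term 1: no divisor's leading term divides it; move -5 to the remainder.
  normal form = 38/5p - 11r - 5.
The normal form is nonzero, so h ∉ I. Since h minus its normal form lies in I, I + (h) = I + (n) where n = 38/5p - 11r - 5; decide whether this ideal is the whole ring.
Run Buchberger on G together with n (pairs among the g_i already reduce to 0 since G is a Gröbner basis):
g_1 = r², LT = r².
g_2 = q + 1, LT = q.
n = 38/5p - 11r - 5, LT = p.

The S-polynomials (S(g_1,g_2), S(g_1,n), S(g_2,n)) all reduce to 0 modulo the current basis, so we have a Gröbner basis.
Inter-reduce: drop elements whose leading term is divisible by another's, tail-reduce, and make monic.
Reduced Gröbner basis: {r², p - 55/38r - 25/38, q + 1}.
The reduced Gröbner basis of I + (h) is {r², p - 55/38r - 25/38, q + 1} ≠ {1}, a proper ideal, so the enlarged system stays consistent: h is independent of I, with normal form 38/5p - 11r - 5.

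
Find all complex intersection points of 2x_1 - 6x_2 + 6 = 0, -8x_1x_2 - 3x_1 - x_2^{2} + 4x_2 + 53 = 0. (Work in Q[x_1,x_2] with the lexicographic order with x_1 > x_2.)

Compute a lex Gröbner basis by Buchberger's algorithm.
f_1 = 2x_1 - 6x_2 + 6, LT = x_1.
f_2 = -8x_1x_2 - 3x_1 - x_2^{2} + 4x_2 + 53, LT = x_1x_2.

S(f_1,f_2): lcm = x_1x_2. S = -\tfrac{3}{8}x_1 - \tfrac{25}{8}x_2^{2} + \tfrac{7}{2}x_2 + \tfrac{53}{8}.
  leading term x_1: subtract (-\tfrac{3}{16})·f_1 from -\tfrac{3}{8}x_1 - \tfrac{25}{8}x_2^{2} + \tfrac{7}{2}x_2 + \tfrac{53}{8} → -\tfrac{25}{8}x_2^{2} + \tfrac{19}{8}x_2 + \tfrac{31}{4}
  leading term x_2^{2}: no divisor's leading term divides it; move -\tfrac{25}{8}x_2^{2} to the remainder.
  leading term x_2: no divisor's leading term divides it; move \tfrac{19}{8}x_2 to the remainder.
  leading term 1: no divisor's leading term divides it; move \tfrac{31}{4} to the remainder.
  remainder -\tfrac{25}{8}x_2^{2} + \tfrac{19}{8}x_2 + \tfrac{31}{4} ≠ 0; add h_3 = -\tfrac{25}{8}x_2^{2} + \tfrac{19}{8}x_2 + \tfrac{31}{4} to the basis.

The other S-polynomials (S(f_1,h_3), S(f_2,h_3)) all reduce to 0 modulo the current basis, so we have a Gröbner basis.
Inter-reduce: drop elements whose leading term is divisible by another's, tail-reduce, and make monic.
Reduced Gröbner basis: {x_1 - 3x_2 + 3, x_2^{2} - \tfrac{19}{25}x_2 - \tfrac{62}{25}}.

Since the basis is lex-ordered, x_2^{2} - \tfrac{19}{25}x_2 - \tfrac{62}{25} is univariate in x_2. Its roots are {-31/25, 2}. Back-substituting each root into the other basis elements fixes the other coordinates.
  x_2 = -31/25: the earlier basis element becomes x_1 + \tfrac{168}{25} = 0, giving x_1 = -168/25 — point (-168/25, -31/25).
  x_2 = 2: the earlier basis element becomes x_1 - 3 = 0, giving x_1 = 3 — point (3, 2).
Substituting each solution back into the original system confirms all equations vanish.
Zero-dimensionality of the ideal guarantees finitely many solutions over ℂ.

{(-168/25, -31/25), (3, 2)}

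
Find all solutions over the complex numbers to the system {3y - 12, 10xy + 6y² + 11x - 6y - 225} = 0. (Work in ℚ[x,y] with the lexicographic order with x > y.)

{(3, 4)}

Compute a lex Gröbner basis by Buchberger's algorithm.
f_1 = 3y - 12, LT = y.
f_2 = 10xy + 11x + 6y² - 6y - 225, LT = xy.

S(f_1,f_2): lcm = xy. S = -51/10x - ⅗y² + ⅗y + 45/2.
  leading term x: no divisor's leading term divides it; move -51/10x to the remainder.
  leading term y²: subtract (-⅕y)·f_1 from -⅗y² + ⅗y + 45/2 → -9/5y + 45/2
  leading term y: subtract (-⅗)·f_1 from -9/5y + 45/2 → 153/10
  leading term 1: no divisor's leading term divides it; move 153/10 to the remainder.
  remainder -51/10x + 153/10 ≠ 0; add h_3 = -51/10x + 153/10 to the basis.

The other S-polynomials (S(f_1,h_3), S(f_2,h_3)) all reduce to 0 modulo the current basis, so we have a Gröbner basis.
Inter-reduce: drop elements whose leading term is divisible by another's, tail-reduce, and make monic.
Reduced Gröbner basis: {x - 3, y - 4}.

A lex Gröbner basis eliminates variables successively. Here y - 4 depends only on y, with roots {4}; lifting each root through the earlier basis elements recovers the full solutions.
  y = 4: the earlier basis element becomes x - 3 = 0, giving x = 3 — point (3, 4).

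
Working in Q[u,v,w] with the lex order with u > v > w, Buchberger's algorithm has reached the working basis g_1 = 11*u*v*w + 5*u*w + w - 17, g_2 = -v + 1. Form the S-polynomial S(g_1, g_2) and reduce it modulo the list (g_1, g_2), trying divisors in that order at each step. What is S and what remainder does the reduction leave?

lcm(LM(g_1), LM(g_2)) = u*v*w.
S = (lcm/LT(g_1))·g_1 − (lcm/LT(g_2))·g_2 = 16/11*u*w + 1/11*w - 17/11.
Reduce S modulo (g_1, g_2) in that order:
  leading term u*w: no divisor's leading term divides it; move 16/11*u*w to the remainder.
  leading term w: no divisor's leading term divides it; move 1/11*w to the remainder.
  leading term 1: no divisor's leading term divides it; move -17/11 to the remainder.
The remainder 16/11*u*w + 1/11*w - 17/11 is nonzero, so it would be added as the next basis element.
This is the inner loop of Buchberger's algorithm — each nonzero remainder becomes a new basis element.

S(g_1, g_2) = 16/11*u*w + 1/11*w - 17/11; remainder on division = 16/11*u*w + 1/11*w - 17/11.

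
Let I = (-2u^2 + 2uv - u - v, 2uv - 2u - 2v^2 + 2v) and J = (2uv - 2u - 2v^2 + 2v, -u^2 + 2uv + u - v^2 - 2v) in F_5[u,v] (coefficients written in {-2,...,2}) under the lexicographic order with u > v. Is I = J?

Since reduced Gröbner bases are canonical representatives of ideals under a given ordering, it suffices to compute and compare them.
Buchberger on the first generating set:
f_1 = -2u^2 + 2uv - u - v, LT = u^2.
f_2 = 2uv - 2u - 2v^2 + 2v, LT = uv.

S(f_1,f_2): lcm = u^2v. S = u^2 + 2uv - 2v^2.
  reduce S modulo (f_1, f_2):
  remainder v^2 - v ≠ 0; add g_3 = v^2 - v to the basis.

The other S-polynomials (S(f_1,g_3), S(f_2,g_3)) all reduce to 0 modulo the current basis, so we have a Gröbner basis.
Inter-reduce: drop elements whose leading term is divisible by another's, tail-reduce, and make monic.
Reduced Gröbner basis: {u^2 + 2u - 2v, uv - u, v^2 - v}.

Buchberger on the second generating set:
h_1 = 2uv - 2u - 2v^2 + 2v, LT = uv.
h_2 = -u^2 + 2uv + u - v^2 - 2v, LT = u^2.

S(h_1,h_2): lcm = u^2v. S = -u^2 + uv^2 + 2uv - v^3 - 2v^2.
  reduce S modulo (h_1, h_2):
  remainder -v^2 + v ≠ 0; add k_3 = -v^2 + v to the basis.

The other S-polynomials (S(h_1,k_3), S(h_2,k_3)) all reduce to 0 modulo the current basis, so we have a Gröbner basis.
Inter-reduce: drop elements whose leading term is divisible by another's, tail-reduce, and make monic.
Reduced Gröbner basis: {u^2 + 2u - 2v, uv - u, v^2 - v}.

The two bases agree; hence the ideals are identical.

Yes, the ideals are equal.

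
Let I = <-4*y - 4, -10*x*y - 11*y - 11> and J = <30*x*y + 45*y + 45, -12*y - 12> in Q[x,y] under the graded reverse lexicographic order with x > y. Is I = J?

Equality of ideals is decidable: compute both reduced Gröbner bases (unique for the ordering) and check whether they agree.
Buchberger on the first generating set:
f_1 = -4*y - 4, LT = y.
f_2 = -10*x*y - 11*y - 11, LT = x*y.

S(f_1,f_2): lcm = x*y. S = x - 11/10*y - 11/10.
  reduce S modulo (f_1, f_2):
  remainder x ≠ 0; add g_3 = x to the basis.

The other S-polynomials (S(f_1,g_3), S(f_2,g_3)) all reduce to 0 modulo the current basis, so we have a Gröbner basis.
Inter-reduce: drop elements whose leading term is divisible by another's, tail-reduce, and make monic.
Reduced Gröbner basis: {x, y + 1}.

Buchberger on the second generating set:
h_1 = 30*x*y + 45*y + 45, LT = x*y.
h_2 = -12*y - 12, LT = y.

S(h_1,h_2): lcm = x*y. S = -x + 3/2*y + 3/2.
  reduce S modulo (h_1, h_2):
  remainder -x ≠ 0; add k_3 = -x to the basis.

The other S-polynomials (S(h_1,k_3), S(h_2,k_3)) all reduce to 0 modulo the current basis, so we have a Gröbner basis.
Inter-reduce: drop elements whose leading term is divisible by another's, tail-reduce, and make monic.
Reduced Gröbner basis: {x, y + 1}.

These coincide, so the ideals are equal.

Yes, the ideals are equal.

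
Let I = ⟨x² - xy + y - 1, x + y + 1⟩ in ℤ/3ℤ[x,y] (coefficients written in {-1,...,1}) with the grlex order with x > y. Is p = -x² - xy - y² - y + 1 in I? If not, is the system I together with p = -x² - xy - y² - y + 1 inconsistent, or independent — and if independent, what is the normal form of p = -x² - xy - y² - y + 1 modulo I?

First compute the reduced Gröbner basis of I by Buchberger's algorithm.
f_1 = x² - xy + y - 1, LT = x².
f_2 = x + y + 1, LT = x.

S(f_1,f_2): lcm = x². S = xy - x + y - 1.
  reduce S modulo (f_1, f_2):
  remainder -y² + y ≠ 0; add h_3 = -y² + y to the basis.

The other S-polynomials (S(f_1,h_3), S(f_2,h_3)) all reduce to 0 modulo the current basis, so we have a Gröbner basis.
Inter-reduce: drop elements whose leading term is divisible by another's, tail-reduce, and make monic.
Reduced Gröbner basis: {y² - y, x + y + 1}.
Label its elements g_1 = y² - y, g_2 = x + y + 1.

Reduce p = -x² - xy - y² - y + 1 modulo G:
  leading term x²: subtract (-x)·g_2 from -x² - xy - y² - y + 1 → -y² + x - y + 1
  leading term y²: subtract (-1)·g_1 from -y² + x - y + 1 → x + y + 1
  leading term x: subtract (1)·g_2 from x + y + 1 → 0
  normal form = 0.
Since the normal form is 0, p ∈ I.

-x² - xy - y² - y + 1 lies in I (it reduces to 0).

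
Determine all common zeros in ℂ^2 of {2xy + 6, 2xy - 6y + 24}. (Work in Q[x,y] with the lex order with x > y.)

Compute a lex Gröbner basis by Buchberger's algorithm.
f_1 = 2xy + 6, LT = xy.
f_2 = 2xy - 6y + 24, LT = xy.

S(f_1,f_2): lcm = xy. S = 3y - 9.
  leading term y: no divisor's leading term divides it; move 3y to the remainder.
  leading term 1: no divisor's leading term divides it; move -9 to the remainder.
  remainder 3y - 9 ≠ 0; add h_3 = 3y - 9 to the basis.

S(f_1,h_3): lcm = xy. S = 3x + 3.
  leading term x: no divisor's leading term divides it; move 3x to the remainder.
  leading term 1: no divisor's leading term divides it; move 3 to the remainder.
  remainder 3x + 3 ≠ 0; add h_4 = 3x + 3 to the basis.

The other S-polynomials (S(f_2,h_3), S(f_1,h_4), S(f_2,h_4), S(h_3,h_4)) all reduce to 0 modulo the current basis, so we have a Gröbner basis.
Inter-reduce: drop elements whose leading term is divisible by another's, tail-reduce, and make monic.
Reduced Gröbner basis: {x + 1, y - 3}.

From the last basis element, y - 3 = 0, so y takes values in {3}. Each choice, substituted upward through the basis, yields the corresponding point(s) of the solution set.
  y = 3: the earlier basis element becomes x + 1 = 0, giving x = -1 — point (-1, 3).
Substituting each solution back into the original system confirms all equations vanish.

{(-1, 3)}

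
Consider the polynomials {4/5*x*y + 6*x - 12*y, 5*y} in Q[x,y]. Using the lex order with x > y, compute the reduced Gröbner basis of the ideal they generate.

Buchberger's algorithm terminates because the ascending chain of leading-term ideals stabilizes.

f_1 = 4/5*x*y + 6*x - 12*y, LT = x*y.
f_2 = 5*y, LT = y.

S(f_1,f_2): lcm = x*y. S = 15/2*x - 15*y.
  leading term x: no divisor's leading term divides it; move 15/2*x to the remainder.
  leading term y: subtract (-3)·f_2 from -15*y → 0
  remainder 15/2*x ≠ 0; add g_3 = 15/2*x to the basis.

The other S-polynomials (S(f_1,g_3), S(f_2,g_3)) all reduce to 0 modulo the current basis, so we have a Gröbner basis.
Inter-reduce: drop elements whose leading term is divisible by another's, tail-reduce, and make monic.

G = {x, y}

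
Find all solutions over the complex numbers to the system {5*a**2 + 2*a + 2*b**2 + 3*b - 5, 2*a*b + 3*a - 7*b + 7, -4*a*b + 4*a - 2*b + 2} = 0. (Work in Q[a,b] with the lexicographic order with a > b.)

{(0, 1)}

Compute a lex Gröbner basis by Buchberger's algorithm.
f_1 = 5*a**2 + 2*a + 2*b**2 + 3*b - 5, LT = a**2.
f_2 = 2*a*b + 3*a - 7*b + 7, LT = a*b.
f_3 = -4*a*b + 4*a - 2*b + 2, LT = a*b.

S(f_1,f_2): lcm = a**2*b. S = -3/2*a**2 + 39/10*a*b - 7/2*a + 2/5*b**3 + 3/5*b**2 - b.
  leading term a**2: subtract (-3/10)·f_1 from -3/2*a**2 + 39/10*a*b - 7/2*a + 2/5*b**3 + 3/5*b**2 - b → 39/10*a*b - 29/10*a + 2/5*b**3 + 6/5*b**2 - 1/10*b - 3/2
  leading term a*b: subtract (39/20)·f_2 from 39/10*a*b - 29/10*a + 2/5*b**3 + 6/5*b**2 - 1/10*b - 3/2 → -35/4*a + 2/5*b**3 + 6/5*b**2 + 271/20*b - 303/20
  leading term a: no divisor's leading term divides it; move -35/4*a to the remainder.
  leading term b**3: no divisor's leading term divides it; move 2/5*b**3 to the remainder.
  leading term b**2: no divisor's leading term divides it; move 6/5*b**2 to the remainder.
  leading term b: no divisor's leading term divides it; move 271/20*b to the remainder.
  leading term 1: no divisor's leading term divides it; move -303/20 to the remainder.
  remainder -35/4*a + 2/5*b**3 + 6/5*b**2 + 271/20*b - 303/20 ≠ 0; add h_4 = -35/4*a + 2/5*b**3 + 6/5*b**2 + 271/20*b - 303/20 to the basis.

S(f_1,f_3): lcm = a**2*b. S = a**2 - 1/10*a*b + 1/2*a + 2/5*b**3 + 3/5*b**2 - b.
  leading term a**2: subtract (1/5)·f_1 from a**2 - 1/10*a*b + 1/2*a + 2/5*b**3 + 3/5*b**2 - b → -1/10*a*b + 1/10*a + 2/5*b**3 + 1/5*b**2 - 8/5*b + 1
  leading term a*b: subtract (-1/20)·f_2 from -1/10*a*b + 1/10*a + 2/5*b**3 + 1/5*b**2 - 8/5*b + 1 → 1/4*a + 2/5*b**3 + 1/5*b**2 - 39/20*b + 27/20
  leading term a: subtract (-1/35)·h_4 from 1/4*a + 2/5*b**3 + 1/5*b**2 - 39/20*b + 27/20 → 72/175*b**3 + 41/175*b**2 - 547/350*b + 321/350
  leading term b**3: no divisor's leading term divides it; move 72/175*b**3 to the remainder.
  leading term b**2: no divisor's leading term divides it; move 41/175*b**2 to the remainder.
  leading term b: no divisor's leading term divides it; move -547/350*b to the remainder.
  leading term 1: no divisor's leading term divides it; move 321/350 to the remainder.
  remainder 72/175*b**3 + 41/175*b**2 - 547/350*b + 321/350 ≠ 0; add h_5 = 72/175*b**3 + 41/175*b**2 - 547/350*b + 321/350 to the basis.

S(f_2,f_3): lcm = a*b. S = 5/2*a - 4*b + 4.
  leading term a: subtract (-2/7)·h_4 from 5/2*a - 4*b + 4 → 4/35*b**3 + 12/35*b**2 - 9/70*b - 23/70
  leading term b**3: subtract (5/18)·h_5 from 4/35*b**3 + 12/35*b**2 - 9/70*b - 23/70 → 5/18*b**2 + 11/36*b - 7/12
  leading term b**2: no divisor's leading term divides it; move 5/18*b**2 to the remainder.
  leading term b: no divisor's leading term divides it; move 11/36*b to the remainder.
  leading term 1: no divisor's leading term divides it; move -7/12 to the remainder.
  remainder 5/18*b**2 + 11/36*b - 7/12 ≠ 0; add h_6 = 5/18*b**2 + 11/36*b - 7/12 to the basis.

S(f_2,h_4): lcm = a*b. S = 3/2*a + 8/175*b**4 + 24/175*b**3 + 271/175*b**2 - 1831/350*b + 7/2.
  leading term a: subtract (-6/35)·h_4 from 3/2*a + 8/175*b**4 + 24/175*b**3 + 271/175*b**2 - 1831/350*b + 7/2 → 8/175*b**4 + 36/175*b**3 + 307/175*b**2 - 509/175*b + 158/175
  leading term b**4: subtract (1/9*b)·h_5 from 8/175*b**4 + 36/175*b**3 + 307/175*b**2 - 509/175*b + 158/175 → 283/1575*b**3 + 6073/3150*b**2 - 3161/1050*b + 158/175
  leading term b**3: subtract (283/648)·h_5 from 283/1575*b**3 + 6073/3150*b**2 - 3161/1050*b + 158/175 → 1183/648*b**2 - 3017/1296*b + 217/432
  leading term b**2: subtract (1183/180)·h_6 from 1183/648*b**2 - 3017/1296*b + 217/432 → -1561/360*b + 1561/360
  leading term b: no divisor's leading term divides it; move -1561/360*b to the remainder.
  leading term 1: no divisor's leading term divides it; move 1561/360 to the remainder.
  remainder -1561/360*b + 1561/360 ≠ 0; add h_7 = -1561/360*b + 1561/360 to the basis.

The other S-polynomials (S(f_1,h_4), S(f_3,h_4), S(f_1,h_5), S(f_2,h_5), S(f_3,h_5), S(h_4,h_5), S(f_1,h_6), S(f_2,h_6), S(f_3,h_6), S(h_4,h_6), S(h_5,h_6), S(f_1,h_7), S(f_2,h_7), S(f_3,h_7), S(h_4,h_7), S(h_5,h_7), S(h_6,h_7)) all reduce to 0 modulo the current basis, so we have a Gröbner basis.
Inter-reduce: drop elements whose leading term is divisible by another's, tail-reduce, and make monic.
Reduced Gröbner basis: {a, b - 1}.

From the last basis element, b - 1 = 0, so b takes values in {1}. Each choice, substituted upward through the basis, yields the corresponding point(s) of the solution set.
  b = 1: the earlier basis element becomes a = 0, giving a = 0 — point (0, 1).
Check: every point annihilates each of the original generators.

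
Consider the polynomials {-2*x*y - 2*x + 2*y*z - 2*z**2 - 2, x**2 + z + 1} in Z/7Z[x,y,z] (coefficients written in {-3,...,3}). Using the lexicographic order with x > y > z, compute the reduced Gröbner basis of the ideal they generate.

f_1 = -2*x*y - 2*x + 2*y*z - 2*z**2 - 2, LT = x*y.
f_2 = x**2 + z + 1, LT = x**2.

S(f_1,f_2): lcm = x**2*y. S = x**2 - x*y*z + x*z**2 + x - y*z - y.
  leading term x**2: subtract (1)·f_2 from x**2 - x*y*z + x*z**2 + x - y*z - y → -x*y*z + x*z**2 + x - y*z - y - z - 1
  leading term x*y*z: subtract (-3*z)·f_1 from -x*y*z + x*z**2 + x - y*z - y - z - 1 → x*z**2 + x*z + x - y*z**2 - y*z - y + z**3 - 1
  leading term x*z**2: no divisor's leading term divides it; move x*z**2 to the remainder.
  leading term x*z: no divisor's leading term divides it; move x*z to the remainder.
  leading term x: no divisor's leading term divides it; move x to the remainder.
  leading term y*z**2: no divisor's leading term divides it; move -y*z**2 to the remainder.
  leading term y*z: no divisor's leading term divides it; move -y*z to the remainder.
  leading term y: no divisor's leading term divides it; move -y to the remainder.
  leading term z**3: no divisor's leading term divides it; move z**3 to the remainder.
  leading term 1: no divisor's leading term divides it; move -1 to the remainder.
  remainder x*z**2 + x*z + x - y*z**2 - y*z - y + z**3 - 1 ≠ 0; add g_3 = x*z**2 + x*z + x - y*z**2 - y*z - y + z**3 - 1 to the basis.

S(f_1,g_3): lcm = x*y*z**2. S = -x*y*z - x*y + x*z**2 + y**2*z**2 + y**2*z + y**2 - 2*y*z**3 + y + z**4 + z**2.
  leading term x*y*z: subtract (-3*z)·f_1 from -x*y*z - x*y + x*z**2 + y**2*z**2 + y**2*z + y**2 - 2*y*z**3 + y + z**4 + z**2 → -x*y + x*z**2 + x*z + y**2*z**2 + y**2*z + y**2 - 2*y*z**3 - y*z**2 + y + z**4 + z**3 + z**2 + z
  leading term x*y: subtract (-3)·f_1 from -x*y + x*z**2 + x*z + y**2*z**2 + y**2*z + y**2 - 2*y*z**3 - y*z**2 + y + z**4 + z**3 + z**2 + z → x*z**2 + x*z + x + y**2*z**2 + y**2*z + y**2 - 2*y*z**3 - y*z**2 - y*z + y + z**4 + z**3 + 2*z**2 + z + 1
  leading term x*z**2: subtract (1)·g_3 from x*z**2 + x*z + x + y**2*z**2 + y**2*z + y**2 - 2*y*z**3 - y*z**2 - y*z + y + z**4 + z**3 + 2*z**2 + z + 1 → y**2*z**2 + y**2*z + y**2 - 2*y*z**3 + 2*y + z**4 + 2*z**2 + z + 2
  leading term y**2*z**2: no divisor's leading term divides it; move y**2*z**2 to the remainder.
  leading term y**2*z: no divisor's leading term divides it; move y**2*z to the remainder.
  leading term y**2: no divisor's leading term divides it; move y**2 to the remainder.
  leading term y*z**3: no divisor's leading term divides it; move -2*y*z**3 to the remainder.
  leading term y: no divisor's leading term divides it; move 2*y to the remainder.
  leading term z**4: no divisor's leading term divides it; move z**4 to the remainder.
  leading term z**2: no divisor's leading term divides it; move 2*z**2 to the remainder.
  leading term z: no divisor's leading term divides it; move z to the remainder.
  leading term 1: no divisor's leading term divides it; move 2 to the remainder.
  remainder y**2*z**2 + y**2*z + y**2 - 2*y*z**3 + 2*y + z**4 + 2*z**2 + z + 2 ≠ 0; add g_4 = y**2*z**2 + y**2*z + y**2 - 2*y*z**3 + 2*y + z**4 + 2*z**2 + z + 2 to the basis.

The other S-polynomials (S(f_2,g_3), S(f_1,g_4), S(f_2,g_4), S(g_3,g_4)) all reduce to 0 modulo the current basis, so we have a Gröbner basis.

G = {x**2 + z + 1, x*y + x - y*z + z**2 + 1, x*z**2 + x*z + x - y*z**2 - y*z - y + z**3 - 1, y**2*z**2 + y**2*z + y**2 - 2*y*z**3 + 2*y + z**4 + 2*z**2 + z + 2}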